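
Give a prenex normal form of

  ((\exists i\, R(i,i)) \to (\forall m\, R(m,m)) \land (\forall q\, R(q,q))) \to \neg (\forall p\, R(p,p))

\exists i\, \exists m\, \exists q\, \exists p\, (R(i,i) \land (\neg R(m,m) \lor \neg R(q,q)) \lor \neg R(p,p))

First replace A → B with ¬A ∨ B.
  \neg (\neg (\exists i\, R(i,i)) \lor (\forall m\, R(m,m)) \land (\forall q\, R(q,q))) \lor \neg (\forall p\, R(p,p))
Move each ¬ inward, flipping quantifiers it crosses:
  (\exists i\, R(i,i)) \land ((\exists m\, \neg R(m,m)) \lor (\exists q\, \neg R(q,q))) \lor (\exists p\, \neg R(p,p))
All bound variables are already distinct, so no renaming is needed.
Finally move all quantifiers to the prefix:
  \exists i\, \exists m\, \exists q\, \exists p\, (R(i,i) \land (\neg R(m,m) \lor \neg R(q,q)) \lor \neg R(p,p))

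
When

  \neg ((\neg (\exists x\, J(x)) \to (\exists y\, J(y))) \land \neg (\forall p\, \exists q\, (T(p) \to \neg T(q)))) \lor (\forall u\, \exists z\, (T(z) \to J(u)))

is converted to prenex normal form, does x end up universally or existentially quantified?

universal

First replace A → B with ¬A ∨ B.
  \neg ((\neg \neg (\exists x\, J(x)) \lor (\exists y\, J(y))) \land \neg (\forall p\, \exists q\, (\neg T(p) \lor \neg T(q)))) \lor (\forall u\, \exists z\, (\neg T(z) \lor J(u)))
Push ¬ through the quantifiers and connectives to reach negation normal form:
  (\forall x\, \neg J(x)) \land (\forall y\, \neg J(y)) \lor (\forall p\, \exists q\, (\neg T(p) \lor \neg T(q))) \lor (\forall u\, \exists z\, (\neg T(z) \lor J(u)))
All bound variables are already distinct, so no renaming is needed.
Pull the quantifiers to the front (each side's bound variable is not free in the other side):
  \forall x\, \forall y\, \forall p\, \exists q\, \forall u\, \exists z\, (\neg J(x) \land \neg J(y) \lor \neg T(p) \lor \neg T(q) \lor \neg T(z) \lor J(u))
The quantifier \exists x sits under an odd number of negations (counting the antecedent side of each →), so it flips to \forall x.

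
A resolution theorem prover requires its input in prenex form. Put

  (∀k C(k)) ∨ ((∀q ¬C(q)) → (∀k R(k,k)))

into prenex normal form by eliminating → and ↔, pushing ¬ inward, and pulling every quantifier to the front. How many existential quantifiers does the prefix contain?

1

Eliminate → and ↔ using ¬ and ∨.
  (∀k C(k)) ∨ ¬(∀q ¬C(q)) ∨ (∀k R(k,k))
Push ¬ through the quantifiers and connectives to reach negation normal form:
  (∀k C(k)) ∨ (∃q C(q)) ∨ (∀k R(k,k))
Rename bound variables to avoid capture: k↦v1.
  (∀k C(k)) ∨ (∃q C(q)) ∨ (∀v1 R(v1,v1))
Finally move all quantifiers to the prefix:
  ∀k ∃q ∀v1 (C(k) ∨ C(q) ∨ R(v1,v1))
The prefix is ∀k ∃q ∀v1: 2 universal, 1 existential.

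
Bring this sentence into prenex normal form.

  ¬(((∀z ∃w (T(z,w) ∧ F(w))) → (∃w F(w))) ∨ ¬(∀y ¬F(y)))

∀z ∃w ∀q ∀y (T(z,w) ∧ F(w) ∧ ¬F(q) ∧ ¬F(y))

Rewrite implications/biconditionals: A → B as ¬A ∨ B.
  ¬(¬(∀z ∃w (T(z,w) ∧ F(w))) ∨ (∃w F(w)) ∨ ¬(∀y ¬F(y)))
Push ¬ through the quantifiers and connectives to reach negation normal form:
  (∀z ∃w (T(z,w) ∧ F(w))) ∧ (∀w ¬F(w)) ∧ (∀y ¬F(y))
Rename bound variables to avoid capture: w↦q.
  (∀z ∃w (T(z,w) ∧ F(w))) ∧ (∀q ¬F(q)) ∧ (∀y ¬F(y))
Pull the quantifiers to the front (each side's bound variable is not free in the other side):
  ∀z ∃w ∀q ∀y (T(z,w) ∧ F(w) ∧ ¬F(q) ∧ ¬F(y))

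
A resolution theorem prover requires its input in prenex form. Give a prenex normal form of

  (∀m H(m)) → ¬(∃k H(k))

∃m ∀k (¬H(m) ∨ ¬H(k))

First replace A → B with ¬A ∨ B.
  ¬(∀m H(m)) ∨ ¬(∃k H(k))
Drive negations inward (¬∀x A ≡ ∃x ¬A, ¬∃x A ≡ ∀x ¬A, De Morgan for ∧/∨):
  (∃m ¬H(m)) ∨ (∀k ¬H(k))
Finally move all quantifiers to the prefix:
  ∃m ∀k (¬H(m) ∨ ¬H(k))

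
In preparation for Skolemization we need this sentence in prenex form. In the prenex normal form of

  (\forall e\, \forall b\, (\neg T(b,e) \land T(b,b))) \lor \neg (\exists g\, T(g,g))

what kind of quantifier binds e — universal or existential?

Drive negations inward (¬∀x A ≡ ∃x ¬A, ¬∃x A ≡ ∀x ¬A, De Morgan for ∧/∨):
  (\forall e\, \forall b\, (\neg T(b,e) \land T(b,b))) \lor (\forall g\, \neg T(g,g))
All bound variables are already distinct, so no renaming is needed.
Extract every quantifier outward, since the variables are now distinct and don't occur free across branches:
  \forall e\, \forall b\, \forall g\, (\neg T(b,e) \land T(b,b) \lor \neg T(g,g))
The quantifier \forall e sits under an even number of negations, so it remains universal.

universal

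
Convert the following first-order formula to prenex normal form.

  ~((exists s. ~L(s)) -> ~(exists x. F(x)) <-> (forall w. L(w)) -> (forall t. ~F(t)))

forall s. forall x. forall w. exists t. exists b. forall u. exists z. exists v1. ((L(s) | ~F(x)) & L(w) & F(t) | (~L(b) | ~F(u)) & ~L(z) & F(v1))

Eliminate → and ↔ using ¬ and ∨; A ↔ B as (¬A ∨ B) ∧ (¬B ∨ A).
  ~((~(~(exists s. ~L(s)) | ~(exists x. F(x))) | ~(forall w. L(w)) | (forall t. ~F(t))) & (~(~(forall w. L(w)) | (forall t. ~F(t))) | ~(exists s. ~L(s)) | ~(exists x. F(x))))
Push ¬ through the quantifiers and connectives to reach negation normal form:
  ((forall s. L(s)) | (forall x. ~F(x))) & (forall w. L(w)) & (exists t. F(t)) | ((exists w. ~L(w)) | (forall t. ~F(t))) & (exists s. ~L(s)) & (exists x. F(x))
Rename bound variables to avoid capture: w↦b, t↦u, s↦z, x↦v1.
  ((forall s. L(s)) | (forall x. ~F(x))) & (forall w. L(w)) & (exists t. F(t)) | ((exists b. ~L(b)) | (forall u. ~F(u))) & (exists z. ~L(z)) & (exists v1. F(v1))
Pull the quantifiers to the front (each side's bound variable is not free in the other side):
  forall s. forall x. forall w. exists t. exists b. forall u. exists z. exists v1. ((L(s) | ~F(x)) & L(w) & F(t) | (~L(b) | ~F(u)) & ~L(z) & F(v1))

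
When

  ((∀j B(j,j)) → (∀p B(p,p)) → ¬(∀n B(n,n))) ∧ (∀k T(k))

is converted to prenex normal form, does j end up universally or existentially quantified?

Rewrite implications/biconditionals: A → B as ¬A ∨ B.
  (¬(∀j B(j,j)) ∨ ¬(∀p B(p,p)) ∨ ¬(∀n B(n,n))) ∧ (∀k T(k))
Push ¬ through the quantifiers and connectives to reach negation normal form:
  ((∃j ¬B(j,j)) ∨ (∃p ¬B(p,p)) ∨ (∃n ¬B(n,n))) ∧ (∀k T(k))
All bound variables are already distinct, so no renaming is needed.
Pull the quantifiers to the front (each side's bound variable is not free in the other side):
  ∃j ∃p ∃n ∀k ((¬B(j,j) ∨ ¬B(p,p) ∨ ¬B(n,n)) ∧ T(k))
The quantifier ∀j sits under an odd number of negations (counting the antecedent side of each →), so it flips to ∃j.

existential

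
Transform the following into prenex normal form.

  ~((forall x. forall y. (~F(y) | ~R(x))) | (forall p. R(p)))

exists x. exists y. exists p. (F(y) & R(x) & ~R(p))

Drive negations inward (¬∀x A ≡ ∃x ¬A, ¬∃x A ≡ ∀x ¬A, De Morgan for ∧/∨):
  (exists x. exists y. (F(y) & R(x))) & (exists p. ~R(p))
Extract every quantifier outward, since the variables are now distinct and don't occur free across branches:
  exists x. exists y. exists p. (F(y) & R(x) & ~R(p))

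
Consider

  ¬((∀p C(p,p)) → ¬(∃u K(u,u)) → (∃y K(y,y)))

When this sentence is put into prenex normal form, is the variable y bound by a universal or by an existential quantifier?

First replace A → B with ¬A ∨ B.
  ¬(¬(∀p C(p,p)) ∨ ¬¬(∃u K(u,u)) ∨ (∃y K(y,y)))
Push ¬ through the quantifiers and connectives to reach negation normal form:
  (∀p C(p,p)) ∧ (∀u ¬K(u,u)) ∧ (∀y ¬K(y,y))
Finally move all quantifiers to the prefix:
  ∀p ∀u ∀y (C(p,p) ∧ ¬K(u,u) ∧ ¬K(y,y))
The quantifier ∃y sits under an odd number of negations (counting the antecedent side of each →), so it flips to ∀y.

universal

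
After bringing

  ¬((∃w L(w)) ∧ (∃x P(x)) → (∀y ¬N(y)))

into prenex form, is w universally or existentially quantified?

Eliminate → and ↔ using ¬ and ∨.
  ¬(¬((∃w L(w)) ∧ (∃x P(x))) ∨ (∀y ¬N(y)))
Push ¬ through the quantifiers and connectives to reach negation normal form:
  (∃w L(w)) ∧ (∃x P(x)) ∧ (∃y N(y))
All bound variables are already distinct, so no renaming is needed.
Finally move all quantifiers to the prefix:
  ∃w ∃x ∃y (L(w) ∧ P(x) ∧ N(y))
The quantifier ∃w sits under an even number of negations (counting the antecedent side of each →), so it remains existential.

existential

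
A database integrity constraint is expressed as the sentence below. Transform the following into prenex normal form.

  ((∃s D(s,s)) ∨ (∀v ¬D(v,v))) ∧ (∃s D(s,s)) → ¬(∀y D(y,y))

Rewrite implications/biconditionals: A → B as ¬A ∨ B.
  ¬(((∃s D(s,s)) ∨ (∀v ¬D(v,v))) ∧ (∃s D(s,s))) ∨ ¬(∀y D(y,y))
Drive negations inward (¬∀x A ≡ ∃x ¬A, ¬∃x A ≡ ∀x ¬A, De Morgan for ∧/∨):
  (∀s ¬D(s,s)) ∧ (∃v D(v,v)) ∨ (∀s ¬D(s,s)) ∨ (∃y ¬D(y,y))
Give each quantifier a distinct variable: s↦b.
  (∀s ¬D(s,s)) ∧ (∃v D(v,v)) ∨ (∀b ¬D(b,b)) ∨ (∃y ¬D(y,y))
Pull the quantifiers to the front (each side's bound variable is not free in the other side):
  ∀s ∃v ∀b ∃y (¬D(s,s) ∧ D(v,v) ∨ ¬D(b,b) ∨ ¬D(y,y))

∀s ∃v ∀b ∃y (¬D(s,s) ∧ D(v,v) ∨ ¬D(b,b) ∨ ¬D(y,y))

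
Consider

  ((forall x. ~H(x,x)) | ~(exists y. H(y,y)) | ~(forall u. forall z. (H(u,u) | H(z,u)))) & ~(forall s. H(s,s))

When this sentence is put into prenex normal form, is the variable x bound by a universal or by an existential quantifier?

universal

Drive negations inward (¬∀x A ≡ ∃x ¬A, ¬∃x A ≡ ∀x ¬A, De Morgan for ∧/∨):
  ((forall x. ~H(x,x)) | (forall y. ~H(y,y)) | (exists u. exists z. (~H(u,u) & ~H(z,u)))) & (exists s. ~H(s,s))
Extract every quantifier outward, since the variables are now distinct and don't occur free across branches:
  forall x. forall y. exists u. exists z. exists s. ((~H(x,x) | ~H(y,y) | ~H(u,u) & ~H(z,u)) & ~H(s,s))
The quantifier forall x sits under an even number of negations, so it remains universal.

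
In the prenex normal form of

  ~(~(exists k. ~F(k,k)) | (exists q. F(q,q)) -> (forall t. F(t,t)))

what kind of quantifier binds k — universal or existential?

Eliminate → and ↔ using ¬ and ∨.
  ~(~(~(exists k. ~F(k,k)) | (exists q. F(q,q))) | (forall t. F(t,t)))
Drive negations inward (¬∀x A ≡ ∃x ¬A, ¬∃x A ≡ ∀x ¬A, De Morgan for ∧/∨):
  ((forall k. F(k,k)) | (exists q. F(q,q))) & (exists t. ~F(t,t))
Extract every quantifier outward, since the variables are now distinct and don't occur free across branches:
  forall k. exists q. exists t. ((F(k,k) | F(q,q)) & ~F(t,t))
The quantifier exists k sits under an odd number of negations (counting the antecedent side of each →), so it flips to forall k.

universal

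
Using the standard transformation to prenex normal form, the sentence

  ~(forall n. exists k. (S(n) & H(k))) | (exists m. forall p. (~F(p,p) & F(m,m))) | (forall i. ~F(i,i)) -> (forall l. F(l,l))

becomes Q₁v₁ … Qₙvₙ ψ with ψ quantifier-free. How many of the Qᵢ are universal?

Rewrite implications/biconditionals: A → B as ¬A ∨ B.
  ~(~(forall n. exists k. (S(n) & H(k))) | (exists m. forall p. (~F(p,p) & F(m,m))) | (forall i. ~F(i,i))) | (forall l. F(l,l))
Move each ¬ inward, flipping quantifiers it crosses:
  (forall n. exists k. (S(n) & H(k))) & (forall m. exists p. (F(p,p) | ~F(m,m))) & (exists i. F(i,i)) | (forall l. F(l,l))
All bound variables are already distinct, so no renaming is needed.
Finally move all quantifiers to the prefix:
  forall n. exists k. forall m. exists p. exists i. forall l. (S(n) & H(k) & (F(p,p) | ~F(m,m)) & F(i,i) | F(l,l))
The prefix is forall n exists k forall m exists p exists i forall l: 3 universal, 3 existential.

3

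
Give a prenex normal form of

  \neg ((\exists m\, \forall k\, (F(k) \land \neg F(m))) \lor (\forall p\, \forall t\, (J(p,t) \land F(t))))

\forall m\, \exists k\, \exists p\, \exists t\, ((\neg F(k) \lor F(m)) \land (\neg J(p,t) \lor \neg F(t)))

Push ¬ through the quantifiers and connectives to reach negation normal form:
  (\forall m\, \exists k\, (\neg F(k) \lor F(m))) \land (\exists p\, \exists t\, (\neg J(p,t) \lor \neg F(t)))
Extract every quantifier outward, since the variables are now distinct and don't occur free across branches:
  \forall m\, \exists k\, \exists p\, \exists t\, ((\neg F(k) \lor F(m)) \land (\neg J(p,t) \lor \neg F(t)))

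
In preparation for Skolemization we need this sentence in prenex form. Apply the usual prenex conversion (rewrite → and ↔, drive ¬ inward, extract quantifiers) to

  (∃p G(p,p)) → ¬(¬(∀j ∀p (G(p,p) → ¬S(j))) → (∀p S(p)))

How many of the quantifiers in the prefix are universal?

1

Rewrite implications/biconditionals: A → B as ¬A ∨ B.
  ¬(∃p G(p,p)) ∨ ¬(¬¬(∀j ∀p (¬G(p,p) ∨ ¬S(j))) ∨ (∀p S(p)))
Push ¬ through the quantifiers and connectives to reach negation normal form:
  (∀p ¬G(p,p)) ∨ (∃j ∃p (G(p,p) ∧ S(j))) ∧ (∃p ¬S(p))
Give each quantifier a distinct variable: p↦u1, p↦x.
  (∀p ¬G(p,p)) ∨ (∃j ∃u1 (G(u1,u1) ∧ S(j))) ∧ (∃x ¬S(x))
Finally move all quantifiers to the prefix:
  ∀p ∃j ∃u1 ∃x (¬G(p,p) ∨ G(u1,u1) ∧ S(j) ∧ ¬S(x))
The prefix is ∀p ∃j ∃u1 ∃x: 1 universal, 3 existential.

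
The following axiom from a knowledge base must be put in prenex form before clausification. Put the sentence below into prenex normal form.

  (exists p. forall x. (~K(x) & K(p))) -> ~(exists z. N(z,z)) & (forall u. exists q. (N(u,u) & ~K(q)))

Eliminate → and ↔ using ¬ and ∨.
  ~(exists p. forall x. (~K(x) & K(p))) | ~(exists z. N(z,z)) & (forall u. exists q. (N(u,u) & ~K(q)))
Push ¬ through the quantifiers and connectives to reach negation normal form:
  (forall p. exists x. (K(x) | ~K(p))) | (forall z. ~N(z,z)) & (forall u. exists q. (N(u,u) & ~K(q)))
Extract every quantifier outward, since the variables are now distinct and don't occur free across branches:
  forall p. exists x. forall z. forall u. exists q. (K(x) | ~K(p) | ~N(z,z) & N(u,u) & ~K(q))

forall p. exists x. forall z. forall u. exists q. (K(x) | ~K(p) | ~N(z,z) & N(u,u) & ~K(q))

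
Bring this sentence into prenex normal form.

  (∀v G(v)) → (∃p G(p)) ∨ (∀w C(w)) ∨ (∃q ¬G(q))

Eliminate → and ↔ using ¬ and ∨.
  ¬(∀v G(v)) ∨ (∃p G(p)) ∨ (∀w C(w)) ∨ (∃q ¬G(q))
Move each ¬ inward, flipping quantifiers it crosses:
  (∃v ¬G(v)) ∨ (∃p G(p)) ∨ (∀w C(w)) ∨ (∃q ¬G(q))
All bound variables are already distinct, so no renaming is needed.
Extract every quantifier outward, since the variables are now distinct and don't occur free across branches:
  ∃v ∃p ∀w ∃q (¬G(v) ∨ G(p) ∨ C(w) ∨ ¬G(q))

∃v ∃p ∀w ∃q (¬G(v) ∨ G(p) ∨ C(w) ∨ ¬G(q))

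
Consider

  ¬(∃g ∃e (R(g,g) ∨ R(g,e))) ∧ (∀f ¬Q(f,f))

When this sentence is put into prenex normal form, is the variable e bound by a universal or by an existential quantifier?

universal

Drive negations inward (¬∀x A ≡ ∃x ¬A, ¬∃x A ≡ ∀x ¬A, De Morgan for ∧/∨):
  (∀g ∀e (¬R(g,g) ∧ ¬R(g,e))) ∧ (∀f ¬Q(f,f))
All bound variables are already distinct, so no renaming is needed.
Extract every quantifier outward, since the variables are now distinct and don't occur free across branches:
  ∀g ∀e ∀f (¬R(g,g) ∧ ¬R(g,e) ∧ ¬Q(f,f))
The quantifier ∃e sits under an odd number of negations, so it flips to ∀e.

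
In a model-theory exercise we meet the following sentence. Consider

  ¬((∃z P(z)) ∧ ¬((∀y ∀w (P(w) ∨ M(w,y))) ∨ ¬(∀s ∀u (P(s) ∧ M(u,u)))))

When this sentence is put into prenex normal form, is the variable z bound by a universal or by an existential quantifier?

Drive negations inward (¬∀x A ≡ ∃x ¬A, ¬∃x A ≡ ∀x ¬A, De Morgan for ∧/∨):
  (∀z ¬P(z)) ∨ (∀y ∀w (P(w) ∨ M(w,y))) ∨ (∃s ∃u (¬P(s) ∨ ¬M(u,u)))
All bound variables are already distinct, so no renaming is needed.
Extract every quantifier outward, since the variables are now distinct and don't occur free across branches:
  ∀z ∀y ∀w ∃s ∃u (¬P(z) ∨ P(w) ∨ M(w,y) ∨ ¬P(s) ∨ ¬M(u,u))
The quantifier ∃z sits under an odd number of negations, so it flips to ∀z.

universal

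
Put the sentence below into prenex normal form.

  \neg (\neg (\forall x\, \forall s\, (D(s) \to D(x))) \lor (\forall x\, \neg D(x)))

First replace A → B with ¬A ∨ B.
  \neg (\neg (\forall x\, \forall s\, (\neg D(s) \lor D(x))) \lor (\forall x\, \neg D(x)))
Drive negations inward (¬∀x A ≡ ∃x ¬A, ¬∃x A ≡ ∀x ¬A, De Morgan for ∧/∨):
  (\forall x\, \forall s\, (\neg D(s) \lor D(x))) \land (\exists x\, D(x))
Standardize variables apart so no two quantifiers bind the same name: x↦q.
  (\forall x\, \forall s\, (\neg D(s) \lor D(x))) \land (\exists q\, D(q))
Pull the quantifiers to the front (each side's bound variable is not free in the other side):
  \forall x\, \forall s\, \exists q\, ((\neg D(s) \lor D(x)) \land D(q))

\forall x\, \forall s\, \exists q\, ((\neg D(s) \lor D(x)) \land D(q))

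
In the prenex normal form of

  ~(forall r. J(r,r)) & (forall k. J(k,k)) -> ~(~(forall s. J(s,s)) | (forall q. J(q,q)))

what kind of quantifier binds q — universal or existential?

Rewrite implications/biconditionals: A → B as ¬A ∨ B.
  ~(~(forall r. J(r,r)) & (forall k. J(k,k))) | ~(~(forall s. J(s,s)) | (forall q. J(q,q)))
Push ¬ through the quantifiers and connectives to reach negation normal form:
  (forall r. J(r,r)) | (exists k. ~J(k,k)) | (forall s. J(s,s)) & (exists q. ~J(q,q))
All bound variables are already distinct, so no renaming is needed.
Pull the quantifiers to the front (each side's bound variable is not free in the other side):
  forall r. exists k. forall s. exists q. (J(r,r) | ~J(k,k) | J(s,s) & ~J(q,q))
The quantifier forall q sits under an odd number of negations (counting the antecedent side of each →), so it flips to exists q.

existential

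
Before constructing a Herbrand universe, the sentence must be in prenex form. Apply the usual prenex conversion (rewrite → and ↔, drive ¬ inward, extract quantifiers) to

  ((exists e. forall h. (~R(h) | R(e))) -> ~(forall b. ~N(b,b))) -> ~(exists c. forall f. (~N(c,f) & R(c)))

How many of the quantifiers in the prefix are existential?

2

Rewrite implications/biconditionals: A → B as ¬A ∨ B.
  ~(~(exists e. forall h. (~R(h) | R(e))) | ~(forall b. ~N(b,b))) | ~(exists c. forall f. (~N(c,f) & R(c)))
Drive negations inward (¬∀x A ≡ ∃x ¬A, ¬∃x A ≡ ∀x ¬A, De Morgan for ∧/∨):
  (exists e. forall h. (~R(h) | R(e))) & (forall b. ~N(b,b)) | (forall c. exists f. (N(c,f) | ~R(c)))
All bound variables are already distinct, so no renaming is needed.
Finally move all quantifiers to the prefix:
  exists e. forall h. forall b. forall c. exists f. ((~R(h) | R(e)) & ~N(b,b) | N(c,f) | ~R(c))
The prefix is exists e forall h forall b forall c exists f: 3 universal, 2 existential.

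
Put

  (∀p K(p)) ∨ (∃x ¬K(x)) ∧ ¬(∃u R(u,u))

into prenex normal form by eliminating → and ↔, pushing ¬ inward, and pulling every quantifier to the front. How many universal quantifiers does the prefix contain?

Move each ¬ inward, flipping quantifiers it crosses:
  (∀p K(p)) ∨ (∃x ¬K(x)) ∧ (∀u ¬R(u,u))
Finally move all quantifiers to the prefix:
  ∀p ∃x ∀u (K(p) ∨ ¬K(x) ∧ ¬R(u,u))
The prefix is ∀p ∃x ∀u: 2 universal, 1 existential.

2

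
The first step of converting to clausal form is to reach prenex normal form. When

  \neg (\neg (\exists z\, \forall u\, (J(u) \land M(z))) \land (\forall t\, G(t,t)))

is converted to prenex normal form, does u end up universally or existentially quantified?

Drive negations inward (¬∀x A ≡ ∃x ¬A, ¬∃x A ≡ ∀x ¬A, De Morgan for ∧/∨):
  (\exists z\, \forall u\, (J(u) \land M(z))) \lor (\exists t\, \neg G(t,t))
All bound variables are already distinct, so no renaming is needed.
Finally move all quantifiers to the prefix:
  \exists z\, \forall u\, \exists t\, (J(u) \land M(z) \lor \neg G(t,t))
The quantifier \forall u sits under an even number of negations, so it remains universal.

universal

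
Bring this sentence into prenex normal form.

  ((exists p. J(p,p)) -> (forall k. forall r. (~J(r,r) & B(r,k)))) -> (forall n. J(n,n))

exists p. exists k. exists r. forall n. (J(p,p) & (J(r,r) | ~B(r,k)) | J(n,n))

Eliminate → and ↔ using ¬ and ∨.
  ~(~(exists p. J(p,p)) | (forall k. forall r. (~J(r,r) & B(r,k)))) | (forall n. J(n,n))
Push ¬ through the quantifiers and connectives to reach negation normal form:
  (exists p. J(p,p)) & (exists k. exists r. (J(r,r) | ~B(r,k))) | (forall n. J(n,n))
Pull the quantifiers to the front (each side's bound variable is not free in the other side):
  exists p. exists k. exists r. forall n. (J(p,p) & (J(r,r) | ~B(r,k)) | J(n,n))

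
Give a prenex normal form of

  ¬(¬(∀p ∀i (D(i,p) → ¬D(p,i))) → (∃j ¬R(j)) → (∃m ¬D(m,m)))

First replace A → B with ¬A ∨ B.
  ¬(¬¬(∀p ∀i (¬D(i,p) ∨ ¬D(p,i))) ∨ ¬(∃j ¬R(j)) ∨ (∃m ¬D(m,m)))
Move each ¬ inward, flipping quantifiers it crosses:
  (∃p ∃i (D(i,p) ∧ D(p,i))) ∧ (∃j ¬R(j)) ∧ (∀m D(m,m))
Pull the quantifiers to the front (each side's bound variable is not free in the other side):
  ∃p ∃i ∃j ∀m (D(i,p) ∧ D(p,i) ∧ ¬R(j) ∧ D(m,m))

∃p ∃i ∃j ∀m (D(i,p) ∧ D(p,i) ∧ ¬R(j) ∧ D(m,m))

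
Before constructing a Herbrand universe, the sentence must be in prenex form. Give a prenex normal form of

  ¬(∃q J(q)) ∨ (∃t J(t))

∀q ∃t (¬J(q) ∨ J(t))

Push ¬ through the quantifiers and connectives to reach negation normal form:
  (∀q ¬J(q)) ∨ (∃t J(t))
All bound variables are already distinct, so no renaming is needed.
Extract every quantifier outward, since the variables are now distinct and don't occur free across branches:
  ∀q ∃t (¬J(q) ∨ J(t))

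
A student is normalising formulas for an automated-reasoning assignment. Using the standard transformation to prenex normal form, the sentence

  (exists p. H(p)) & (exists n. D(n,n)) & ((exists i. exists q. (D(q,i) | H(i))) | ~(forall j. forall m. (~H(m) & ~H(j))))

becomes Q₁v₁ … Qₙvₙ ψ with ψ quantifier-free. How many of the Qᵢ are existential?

Drive negations inward (¬∀x A ≡ ∃x ¬A, ¬∃x A ≡ ∀x ¬A, De Morgan for ∧/∨):
  (exists p. H(p)) & (exists n. D(n,n)) & ((exists i. exists q. (D(q,i) | H(i))) | (exists j. exists m. (H(m) | H(j))))
All bound variables are already distinct, so no renaming is needed.
Extract every quantifier outward, since the variables are now distinct and don't occur free across branches:
  exists p. exists n. exists i. exists q. exists j. exists m. (H(p) & D(n,n) & (D(q,i) | H(i) | H(m) | H(j)))
The prefix is exists p exists n exists i exists q exists j exists m: 0 universal, 6 existential.

6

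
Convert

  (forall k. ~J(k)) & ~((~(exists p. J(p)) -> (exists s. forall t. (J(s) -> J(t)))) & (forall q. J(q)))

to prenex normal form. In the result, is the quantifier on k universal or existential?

First replace A → B with ¬A ∨ B.
  (forall k. ~J(k)) & ~((~~(exists p. J(p)) | (exists s. forall t. (~J(s) | J(t)))) & (forall q. J(q)))
Push ¬ through the quantifiers and connectives to reach negation normal form:
  (forall k. ~J(k)) & ((forall p. ~J(p)) & (forall s. exists t. (J(s) & ~J(t))) | (exists q. ~J(q)))
Pull the quantifiers to the front (each side's bound variable is not free in the other side):
  forall k. forall p. forall s. exists t. exists q. (~J(k) & (~J(p) & J(s) & ~J(t) | ~J(q)))
The quantifier forall k sits under an even number of negations (counting the antecedent side of each →), so it remains universal.

universal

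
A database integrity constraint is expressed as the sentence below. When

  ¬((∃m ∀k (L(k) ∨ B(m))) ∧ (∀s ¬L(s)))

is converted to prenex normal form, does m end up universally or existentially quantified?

Move each ¬ inward, flipping quantifiers it crosses:
  (∀m ∃k (¬L(k) ∧ ¬B(m))) ∨ (∃s L(s))
All bound variables are already distinct, so no renaming is needed.
Finally move all quantifiers to the prefix:
  ∀m ∃k ∃s (¬L(k) ∧ ¬B(m) ∨ L(s))
The quantifier ∃m sits under an odd number of negations, so it flips to ∀m.

universal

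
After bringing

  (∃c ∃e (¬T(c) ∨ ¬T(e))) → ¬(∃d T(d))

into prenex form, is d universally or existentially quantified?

universal

Rewrite implications/biconditionals: A → B as ¬A ∨ B.
  ¬(∃c ∃e (¬T(c) ∨ ¬T(e))) ∨ ¬(∃d T(d))
Push ¬ through the quantifiers and connectives to reach negation normal form:
  (∀c ∀e (T(c) ∧ T(e))) ∨ (∀d ¬T(d))
Pull the quantifiers to the front (each side's bound variable is not free in the other side):
  ∀c ∀e ∀d (T(c) ∧ T(e) ∨ ¬T(d))
The quantifier ∃d sits under an odd number of negations (counting the antecedent side of each →), so it flips to ∀d.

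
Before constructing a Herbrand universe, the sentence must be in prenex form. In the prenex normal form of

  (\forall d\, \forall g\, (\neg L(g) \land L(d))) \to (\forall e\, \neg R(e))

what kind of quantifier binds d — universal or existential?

Eliminate → and ↔ using ¬ and ∨.
  \neg (\forall d\, \forall g\, (\neg L(g) \land L(d))) \lor (\forall e\, \neg R(e))
Push ¬ through the quantifiers and connectives to reach negation normal form:
  (\exists d\, \exists g\, (L(g) \lor \neg L(d))) \lor (\forall e\, \neg R(e))
All bound variables are already distinct, so no renaming is needed.
Finally move all quantifiers to the prefix:
  \exists d\, \exists g\, \forall e\, (L(g) \lor \neg L(d) \lor \neg R(e))
The quantifier \forall d sits under an odd number of negations (counting the antecedent side of each →), so it flips to \exists d.

existential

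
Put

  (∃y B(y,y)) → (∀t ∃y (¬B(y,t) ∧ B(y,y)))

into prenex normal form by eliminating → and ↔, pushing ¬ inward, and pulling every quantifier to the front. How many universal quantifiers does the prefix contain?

Rewrite implications/biconditionals: A → B as ¬A ∨ B.
  ¬(∃y B(y,y)) ∨ (∀t ∃y (¬B(y,t) ∧ B(y,y)))
Move each ¬ inward, flipping quantifiers it crosses:
  (∀y ¬B(y,y)) ∨ (∀t ∃y (¬B(y,t) ∧ B(y,y)))
Standardize variables apart so no two quantifiers bind the same name: y↦v.
  (∀y ¬B(y,y)) ∨ (∀t ∃v (¬B(v,t) ∧ B(v,v)))
Extract every quantifier outward, since the variables are now distinct and don't occur free across branches:
  ∀y ∀t ∃v (¬B(y,y) ∨ ¬B(v,t) ∧ B(v,v))
The prefix is ∀y ∀t ∃v: 2 universal, 1 existential.

2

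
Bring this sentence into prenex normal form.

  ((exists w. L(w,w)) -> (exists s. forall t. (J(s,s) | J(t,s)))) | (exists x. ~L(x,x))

Eliminate → and ↔ using ¬ and ∨.
  ~(exists w. L(w,w)) | (exists s. forall t. (J(s,s) | J(t,s))) | (exists x. ~L(x,x))
Push ¬ through the quantifiers and connectives to reach negation normal form:
  (forall w. ~L(w,w)) | (exists s. forall t. (J(s,s) | J(t,s))) | (exists x. ~L(x,x))
Extract every quantifier outward, since the variables are now distinct and don't occur free across branches:
  forall w. exists s. forall t. exists x. (~L(w,w) | J(s,s) | J(t,s) | ~L(x,x))

forall w. exists s. forall t. exists x. (~L(w,w) | J(s,s) | J(t,s) | ~L(x,x))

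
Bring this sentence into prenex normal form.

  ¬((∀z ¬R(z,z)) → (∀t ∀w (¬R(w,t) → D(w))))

∀z ∃t ∃w (¬R(z,z) ∧ ¬R(w,t) ∧ ¬D(w))

Rewrite implications/biconditionals: A → B as ¬A ∨ B.
  ¬(¬(∀z ¬R(z,z)) ∨ (∀t ∀w (¬¬R(w,t) ∨ D(w))))
Drive negations inward (¬∀x A ≡ ∃x ¬A, ¬∃x A ≡ ∀x ¬A, De Morgan for ∧/∨):
  (∀z ¬R(z,z)) ∧ (∃t ∃w (¬R(w,t) ∧ ¬D(w)))
All bound variables are already distinct, so no renaming is needed.
Finally move all quantifiers to the prefix:
  ∀z ∃t ∃w (¬R(z,z) ∧ ¬R(w,t) ∧ ¬D(w))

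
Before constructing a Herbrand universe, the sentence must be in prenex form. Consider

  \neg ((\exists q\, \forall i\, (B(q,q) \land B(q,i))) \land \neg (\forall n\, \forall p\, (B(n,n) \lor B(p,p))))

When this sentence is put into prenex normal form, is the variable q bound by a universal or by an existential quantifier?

universal

Move each ¬ inward, flipping quantifiers it crosses:
  (\forall q\, \exists i\, (\neg B(q,q) \lor \neg B(q,i))) \lor (\forall n\, \forall p\, (B(n,n) \lor B(p,p)))
All bound variables are already distinct, so no renaming is needed.
Extract every quantifier outward, since the variables are now distinct and don't occur free across branches:
  \forall q\, \exists i\, \forall n\, \forall p\, (\neg B(q,q) \lor \neg B(q,i) \lor B(n,n) \lor B(p,p))
The quantifier \exists q sits under an odd number of negations, so it flips to \forall q.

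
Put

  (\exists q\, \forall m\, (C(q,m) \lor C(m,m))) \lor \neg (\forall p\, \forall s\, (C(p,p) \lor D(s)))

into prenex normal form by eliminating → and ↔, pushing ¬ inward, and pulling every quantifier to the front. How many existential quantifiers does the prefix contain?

3

Push ¬ through the quantifiers and connectives to reach negation normal form:
  (\exists q\, \forall m\, (C(q,m) \lor C(m,m))) \lor (\exists p\, \exists s\, (\neg C(p,p) \land \neg D(s)))
All bound variables are already distinct, so no renaming is needed.
Finally move all quantifiers to the prefix:
  \exists q\, \forall m\, \exists p\, \exists s\, (C(q,m) \lor C(m,m) \lor \neg C(p,p) \land \neg D(s))
The prefix is \exists q \forall m \exists p \exists s: 1 universal, 3 existential.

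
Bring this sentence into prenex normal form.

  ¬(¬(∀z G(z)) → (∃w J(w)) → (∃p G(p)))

Eliminate → and ↔ using ¬ and ∨.
  ¬(¬¬(∀z G(z)) ∨ ¬(∃w J(w)) ∨ (∃p G(p)))
Drive negations inward (¬∀x A ≡ ∃x ¬A, ¬∃x A ≡ ∀x ¬A, De Morgan for ∧/∨):
  (∃z ¬G(z)) ∧ (∃w J(w)) ∧ (∀p ¬G(p))
All bound variables are already distinct, so no renaming is needed.
Pull the quantifiers to the front (each side's bound variable is not free in the other side):
  ∃z ∃w ∀p (¬G(z) ∧ J(w) ∧ ¬G(p))

∃z ∃w ∀p (¬G(z) ∧ J(w) ∧ ¬G(p))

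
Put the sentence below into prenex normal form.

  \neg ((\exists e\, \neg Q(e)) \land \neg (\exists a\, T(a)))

Move each ¬ inward, flipping quantifiers it crosses:
  (\forall e\, Q(e)) \lor (\exists a\, T(a))
All bound variables are already distinct, so no renaming is needed.
Finally move all quantifiers to the prefix:
  \forall e\, \exists a\, (Q(e) \lor T(a))

\forall e\, \exists a\, (Q(e) \lor T(a))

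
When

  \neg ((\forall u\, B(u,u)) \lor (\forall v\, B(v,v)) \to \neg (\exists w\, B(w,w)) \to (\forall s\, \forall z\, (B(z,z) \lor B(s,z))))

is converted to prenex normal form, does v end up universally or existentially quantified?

First replace A → B with ¬A ∨ B.
  \neg (\neg ((\forall u\, B(u,u)) \lor (\forall v\, B(v,v))) \lor \neg \neg (\exists w\, B(w,w)) \lor (\forall s\, \forall z\, (B(z,z) \lor B(s,z))))
Push ¬ through the quantifiers and connectives to reach negation normal form:
  ((\forall u\, B(u,u)) \lor (\forall v\, B(v,v))) \land (\forall w\, \neg B(w,w)) \land (\exists s\, \exists z\, (\neg B(z,z) \land \neg B(s,z)))
All bound variables are already distinct, so no renaming is needed.
Finally move all quantifiers to the prefix:
  \forall u\, \forall v\, \forall w\, \exists s\, \exists z\, ((B(u,u) \lor B(v,v)) \land \neg B(w,w) \land \neg B(z,z) \land \neg B(s,z))
The quantifier \forall v sits under an even number of negations (counting the antecedent side of each →), so it remains universal.

universal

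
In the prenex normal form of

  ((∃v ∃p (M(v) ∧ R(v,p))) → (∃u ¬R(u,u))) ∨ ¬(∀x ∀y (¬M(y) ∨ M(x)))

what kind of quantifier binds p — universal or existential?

universal

First replace A → B with ¬A ∨ B.
  ¬(∃v ∃p (M(v) ∧ R(v,p))) ∨ (∃u ¬R(u,u)) ∨ ¬(∀x ∀y (¬M(y) ∨ M(x)))
Drive negations inward (¬∀x A ≡ ∃x ¬A, ¬∃x A ≡ ∀x ¬A, De Morgan for ∧/∨):
  (∀v ∀p (¬M(v) ∨ ¬R(v,p))) ∨ (∃u ¬R(u,u)) ∨ (∃x ∃y (M(y) ∧ ¬M(x)))
Extract every quantifier outward, since the variables are now distinct and don't occur free across branches:
  ∀v ∀p ∃u ∃x ∃y (¬M(v) ∨ ¬R(v,p) ∨ ¬R(u,u) ∨ M(y) ∧ ¬M(x))
The quantifier ∃p sits under an odd number of negations (counting the antecedent side of each →), so it flips to ∀p.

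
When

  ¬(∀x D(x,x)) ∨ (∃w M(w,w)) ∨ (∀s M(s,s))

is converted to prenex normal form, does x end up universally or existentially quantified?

Drive negations inward (¬∀x A ≡ ∃x ¬A, ¬∃x A ≡ ∀x ¬A, De Morgan for ∧/∨):
  (∃x ¬D(x,x)) ∨ (∃w M(w,w)) ∨ (∀s M(s,s))
All bound variables are already distinct, so no renaming is needed.
Pull the quantifiers to the front (each side's bound variable is not free in the other side):
  ∃x ∃w ∀s (¬D(x,x) ∨ M(w,w) ∨ M(s,s))
The quantifier ∀x sits under an odd number of negations, so it flips to ∃x.

existential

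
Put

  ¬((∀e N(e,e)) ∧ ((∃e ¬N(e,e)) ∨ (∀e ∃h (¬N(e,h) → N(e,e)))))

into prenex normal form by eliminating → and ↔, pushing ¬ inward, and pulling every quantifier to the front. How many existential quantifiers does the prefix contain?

2

First replace A → B with ¬A ∨ B.
  ¬((∀e N(e,e)) ∧ ((∃e ¬N(e,e)) ∨ (∀e ∃h (¬¬N(e,h) ∨ N(e,e)))))
Move each ¬ inward, flipping quantifiers it crosses:
  (∃e ¬N(e,e)) ∨ (∀e N(e,e)) ∧ (∃e ∀h (¬N(e,h) ∧ ¬N(e,e)))
Rename bound variables to avoid capture: e↦b, e↦z1.
  (∃e ¬N(e,e)) ∨ (∀b N(b,b)) ∧ (∃z1 ∀h (¬N(z1,h) ∧ ¬N(z1,z1)))
Pull the quantifiers to the front (each side's bound variable is not free in the other side):
  ∃e ∀b ∃z1 ∀h (¬N(e,e) ∨ N(b,b) ∧ ¬N(z1,h) ∧ ¬N(z1,z1))
The prefix is ∃e ∀b ∃z1 ∀h: 2 universal, 2 existential.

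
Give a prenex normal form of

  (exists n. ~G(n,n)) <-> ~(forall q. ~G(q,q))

Eliminate → and ↔ using ¬ and ∨; A ↔ B as (¬A ∨ B) ∧ (¬B ∨ A).
  (~(exists n. ~G(n,n)) | ~(forall q. ~G(q,q))) & (~~(forall q. ~G(q,q)) | (exists n. ~G(n,n)))
Move each ¬ inward, flipping quantifiers it crosses:
  ((forall n. G(n,n)) | (exists q. G(q,q))) & ((forall q. ~G(q,q)) | (exists n. ~G(n,n)))
Standardize variables apart so no two quantifiers bind the same name: q↦z1, n↦a.
  ((forall n. G(n,n)) | (exists q. G(q,q))) & ((forall z1. ~G(z1,z1)) | (exists a. ~G(a,a)))
Pull the quantifiers to the front (each side's bound variable is not free in the other side):
  forall n. exists q. forall z1. exists a. ((G(n,n) | G(q,q)) & (~G(z1,z1) | ~G(a,a)))

forall n. exists q. forall z1. exists a. ((G(n,n) | G(q,q)) & (~G(z1,z1) | ~G(a,a)))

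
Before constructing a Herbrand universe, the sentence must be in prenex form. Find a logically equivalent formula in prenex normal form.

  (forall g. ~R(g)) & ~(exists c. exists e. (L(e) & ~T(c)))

forall g. forall c. forall e. (~R(g) & (~L(e) | T(c)))

Drive negations inward (¬∀x A ≡ ∃x ¬A, ¬∃x A ≡ ∀x ¬A, De Morgan for ∧/∨):
  (forall g. ~R(g)) & (forall c. forall e. (~L(e) | T(c)))
All bound variables are already distinct, so no renaming is needed.
Extract every quantifier outward, since the variables are now distinct and don't occur free across branches:
  forall g. forall c. forall e. (~R(g) & (~L(e) | T(c)))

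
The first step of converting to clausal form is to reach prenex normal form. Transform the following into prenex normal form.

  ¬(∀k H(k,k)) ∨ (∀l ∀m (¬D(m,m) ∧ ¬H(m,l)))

Push ¬ through the quantifiers and connectives to reach negation normal form:
  (∃k ¬H(k,k)) ∨ (∀l ∀m (¬D(m,m) ∧ ¬H(m,l)))
Finally move all quantifiers to the prefix:
  ∃k ∀l ∀m (¬H(k,k) ∨ ¬D(m,m) ∧ ¬H(m,l))

∃k ∀l ∀m (¬H(k,k) ∨ ¬D(m,m) ∧ ¬H(m,l))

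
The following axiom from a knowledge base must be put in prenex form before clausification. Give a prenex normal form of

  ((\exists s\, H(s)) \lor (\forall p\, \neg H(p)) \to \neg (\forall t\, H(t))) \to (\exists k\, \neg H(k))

Eliminate → and ↔ using ¬ and ∨.
  \neg (\neg ((\exists s\, H(s)) \lor (\forall p\, \neg H(p))) \lor \neg (\forall t\, H(t))) \lor (\exists k\, \neg H(k))
Move each ¬ inward, flipping quantifiers it crosses:
  ((\exists s\, H(s)) \lor (\forall p\, \neg H(p))) \land (\forall t\, H(t)) \lor (\exists k\, \neg H(k))
All bound variables are already distinct, so no renaming is needed.
Finally move all quantifiers to the prefix:
  \exists s\, \forall p\, \forall t\, \exists k\, ((H(s) \lor \neg H(p)) \land H(t) \lor \neg H(k))

\exists s\, \forall p\, \forall t\, \exists k\, ((H(s) \lor \neg H(p)) \land H(t) \lor \neg H(k))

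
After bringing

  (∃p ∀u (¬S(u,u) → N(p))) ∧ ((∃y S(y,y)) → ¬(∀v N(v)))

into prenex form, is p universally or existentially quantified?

existential

Rewrite implications/biconditionals: A → B as ¬A ∨ B.
  (∃p ∀u (¬¬S(u,u) ∨ N(p))) ∧ (¬(∃y S(y,y)) ∨ ¬(∀v N(v)))
Push ¬ through the quantifiers and connectives to reach negation normal form:
  (∃p ∀u (S(u,u) ∨ N(p))) ∧ ((∀y ¬S(y,y)) ∨ (∃v ¬N(v)))
All bound variables are already distinct, so no renaming is needed.
Finally move all quantifiers to the prefix:
  ∃p ∀u ∀y ∃v ((S(u,u) ∨ N(p)) ∧ (¬S(y,y) ∨ ¬N(v)))
The quantifier ∃p sits under an even number of negations (counting the antecedent side of each →), so it remains existential.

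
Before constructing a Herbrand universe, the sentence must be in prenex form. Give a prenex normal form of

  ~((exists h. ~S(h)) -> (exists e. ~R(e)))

Eliminate → and ↔ using ¬ and ∨.
  ~(~(exists h. ~S(h)) | (exists e. ~R(e)))
Drive negations inward (¬∀x A ≡ ∃x ¬A, ¬∃x A ≡ ∀x ¬A, De Morgan for ∧/∨):
  (exists h. ~S(h)) & (forall e. R(e))
Extract every quantifier outward, since the variables are now distinct and don't occur free across branches:
  exists h. forall e. (~S(h) & R(e))

exists h. forall e. (~S(h) & R(e))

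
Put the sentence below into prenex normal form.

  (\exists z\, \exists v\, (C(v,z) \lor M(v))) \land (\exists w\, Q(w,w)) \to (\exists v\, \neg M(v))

Rewrite implications/biconditionals: A → B as ¬A ∨ B.
  \neg ((\exists z\, \exists v\, (C(v,z) \lor M(v))) \land (\exists w\, Q(w,w))) \lor (\exists v\, \neg M(v))
Move each ¬ inward, flipping quantifiers it crosses:
  (\forall z\, \forall v\, (\neg C(v,z) \land \neg M(v))) \lor (\forall w\, \neg Q(w,w)) \lor (\exists v\, \neg M(v))
Standardize variables apart so no two quantifiers bind the same name: v↦u.
  (\forall z\, \forall v\, (\neg C(v,z) \land \neg M(v))) \lor (\forall w\, \neg Q(w,w)) \lor (\exists u\, \neg M(u))
Pull the quantifiers to the front (each side's bound variable is not free in the other side):
  \forall z\, \forall v\, \forall w\, \exists u\, (\neg C(v,z) \land \neg M(v) \lor \neg Q(w,w) \lor \neg M(u))

\forall z\, \forall v\, \forall w\, \exists u\, (\neg C(v,z) \land \neg M(v) \lor \neg Q(w,w) \lor \neg M(u))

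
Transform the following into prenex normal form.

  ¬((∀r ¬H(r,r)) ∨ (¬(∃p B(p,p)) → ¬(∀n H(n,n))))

∃r ∀p ∀n (H(r,r) ∧ ¬B(p,p) ∧ H(n,n))

First replace A → B with ¬A ∨ B.
  ¬((∀r ¬H(r,r)) ∨ ¬¬(∃p B(p,p)) ∨ ¬(∀n H(n,n)))
Move each ¬ inward, flipping quantifiers it crosses:
  (∃r H(r,r)) ∧ (∀p ¬B(p,p)) ∧ (∀n H(n,n))
All bound variables are already distinct, so no renaming is needed.
Extract every quantifier outward, since the variables are now distinct and don't occur free across branches:
  ∃r ∀p ∀n (H(r,r) ∧ ¬B(p,p) ∧ H(n,n))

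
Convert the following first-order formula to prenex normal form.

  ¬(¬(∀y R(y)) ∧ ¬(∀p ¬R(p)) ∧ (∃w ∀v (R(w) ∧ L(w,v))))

Move each ¬ inward, flipping quantifiers it crosses:
  (∀y R(y)) ∨ (∀p ¬R(p)) ∨ (∀w ∃v (¬R(w) ∨ ¬L(w,v)))
Pull the quantifiers to the front (each side's bound variable is not free in the other side):
  ∀y ∀p ∀w ∃v (R(y) ∨ ¬R(p) ∨ ¬R(w) ∨ ¬L(w,v))

∀y ∀p ∀w ∃v (R(y) ∨ ¬R(p) ∨ ¬R(w) ∨ ¬L(w,v))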